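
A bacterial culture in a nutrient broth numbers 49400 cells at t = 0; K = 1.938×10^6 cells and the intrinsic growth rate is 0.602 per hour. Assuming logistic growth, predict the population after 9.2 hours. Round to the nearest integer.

1684698 cells

A = (K − N₀)/N₀ = (1.938×10^6 − 49400)/49400 = 38.231.
N(t) = K/(1 + A·e^(−rt)) = 1.938×10^6/(1 + 38.231×e^(−0.602×9.2)).
e^(−5.538) = 0.0039328; denominator = 1 + 38.231×0.0039328 = 1.1504.
N = 1.938×10^6/1.1504 = 1.684698×10^6.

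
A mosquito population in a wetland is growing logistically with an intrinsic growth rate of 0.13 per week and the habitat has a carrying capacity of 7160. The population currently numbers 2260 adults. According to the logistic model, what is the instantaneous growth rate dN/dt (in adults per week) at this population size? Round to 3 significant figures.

dN/dt = rN(1 − N/K) = 0.13 × 2260 × (1 − 2260/7160).
1 − 2260/7160 = 0.68436; dN/dt = 0.13 × 2260 × 0.68436 = 201.06.

201 adults per week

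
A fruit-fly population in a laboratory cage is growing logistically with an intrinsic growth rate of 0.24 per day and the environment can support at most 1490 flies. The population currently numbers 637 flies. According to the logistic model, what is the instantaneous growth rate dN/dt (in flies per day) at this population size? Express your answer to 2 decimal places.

dN/dt = rN(1 − N/K) = 0.24 × 637 × (1 − 637/1490).
1 − 637/1490 = 0.57248; dN/dt = 0.24 × 637 × 0.57248 = 87.521.

87.52 flies per day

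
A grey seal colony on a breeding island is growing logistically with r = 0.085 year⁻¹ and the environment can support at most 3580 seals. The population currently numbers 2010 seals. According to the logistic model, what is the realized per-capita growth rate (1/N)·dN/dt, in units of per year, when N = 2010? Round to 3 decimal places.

(1/N)·dN/dt = r(1 − N/K) = 0.085 × (1 − 2010/3580).
= 0.085 × 0.43855 = 0.037277.

0.037 per year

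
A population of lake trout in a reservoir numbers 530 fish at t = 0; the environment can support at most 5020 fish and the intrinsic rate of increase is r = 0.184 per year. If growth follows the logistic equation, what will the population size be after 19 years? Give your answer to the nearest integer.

3994 fish

A = (K − N₀)/N₀ = (5020 − 530)/530 = 8.4717.
N(t) = K/(1 + A·e^(−rt)) = 5020/(1 + 8.4717×e^(−0.184×19)).
e^(−3.496) = 0.030318; denominator = 1 + 8.4717×0.030318 = 1.2568.
N = 5020/1.2568 = 3994.12.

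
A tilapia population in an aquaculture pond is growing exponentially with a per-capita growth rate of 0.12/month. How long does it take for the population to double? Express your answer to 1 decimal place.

Doubling time t_d = ln(2)/r = 0.6931/0.12 = 5.7762.

5.8 months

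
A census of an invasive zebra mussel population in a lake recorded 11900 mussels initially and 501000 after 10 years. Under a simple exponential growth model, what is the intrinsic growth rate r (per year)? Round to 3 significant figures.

0.374 per year

From N(t) = N₀·e^(rt): e^(r·10) = 501000/11900 = 42.101.
r·10 = ln(42.101) = 3.7401, so r = 3.7401/10 = 0.37401.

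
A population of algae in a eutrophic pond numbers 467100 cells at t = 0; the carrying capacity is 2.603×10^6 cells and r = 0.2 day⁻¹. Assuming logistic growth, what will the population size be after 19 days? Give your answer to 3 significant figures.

A = (K − N₀)/N₀ = (2.603×10^6 − 467100)/467100 = 4.5727.
N(t) = K/(1 + A·e^(−rt)) = 2.603×10^6/(1 + 4.5727×e^(−0.2×19)).
e^(−3.8) = 0.022371; denominator = 1 + 4.5727×0.022371 = 1.1023.
N = 2.603×10^6/1.1023 = 2.361438×10^6.

2360000 cells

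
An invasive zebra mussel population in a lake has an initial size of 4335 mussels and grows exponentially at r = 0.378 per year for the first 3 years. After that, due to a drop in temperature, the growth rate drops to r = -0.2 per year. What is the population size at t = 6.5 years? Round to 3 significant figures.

Phase 1: N(3) = 4335·e^(0.378×3) = 4335·e^1.134 = 13473.5.
Phase 2 runs for 6.5 − 3 = 3.5 years at r = -0.2.
N(6.5) = 13473.5·e^(-0.2×3.5) = 13473.5·e^-0.7 = 6690.72.

6690 mussels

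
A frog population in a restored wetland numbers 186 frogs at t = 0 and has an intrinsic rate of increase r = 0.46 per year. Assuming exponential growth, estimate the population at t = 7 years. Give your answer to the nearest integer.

4655 frogs

N(t) = N₀·e^(rt) = 186 × e^(0.46×7) = 186 × e^3.22.
e^3.22 ≈ 25.028, so N ≈ 186 × 25.028 = 4655.23.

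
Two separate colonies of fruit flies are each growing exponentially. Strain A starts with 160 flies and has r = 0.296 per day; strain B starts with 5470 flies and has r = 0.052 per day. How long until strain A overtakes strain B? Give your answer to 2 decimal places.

Set 160·e^(0.296t) = 5470·e^(0.052t).
e^((0.296 − 0.052)t) = 5470/160 → e^(0.244·t) = 34.188.
0.244·t = ln(34.188) = 3.5319, so t = 3.5319/0.244 = 14.475.

14.47 days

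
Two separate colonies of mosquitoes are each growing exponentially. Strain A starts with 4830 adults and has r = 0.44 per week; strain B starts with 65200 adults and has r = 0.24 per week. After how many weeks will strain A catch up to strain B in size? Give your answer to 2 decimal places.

13.01 weeks

Set 4830·e^(0.44t) = 65200·e^(0.24t).
e^((0.44 − 0.24)t) = 65200/4830 → e^(0.2·t) = 13.499.
0.2·t = ln(13.499) = 2.6026, so t = 2.6026/0.2 = 13.013.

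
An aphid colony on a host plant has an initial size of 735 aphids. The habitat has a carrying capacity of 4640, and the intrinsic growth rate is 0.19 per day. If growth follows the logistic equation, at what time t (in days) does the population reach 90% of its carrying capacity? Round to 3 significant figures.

20.4 days

A = (K − N₀)/N₀ = (4640 − 735)/735 = 5.3129.
Solve 4640/(1 + 5.3129·e^(−0.19t)) = 4176: 1 + 5.3129·e^(−0.19t) = 1.1111, so e^(−0.19t) = 0.0209134.
−0.19·t = ln(0.0209134) = -3.8674, so t = 3.8674/0.19 = 20.355.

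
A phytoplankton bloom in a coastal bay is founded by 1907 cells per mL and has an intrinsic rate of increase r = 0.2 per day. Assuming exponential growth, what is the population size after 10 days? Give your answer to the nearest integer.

14091 cells per mL

N(t) = N₀·e^(rt) = 1907 × e^(0.2×10) = 1907 × e^2.
e^2 ≈ 7.3891, so N ≈ 1907 × 7.3891 = 14090.9.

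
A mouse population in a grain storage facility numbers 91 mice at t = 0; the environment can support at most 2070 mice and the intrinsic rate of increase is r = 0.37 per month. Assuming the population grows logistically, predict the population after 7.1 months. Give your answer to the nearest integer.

805 mice

A = (K − N₀)/N₀ = (2070 − 91)/91 = 21.747.
N(t) = K/(1 + A·e^(−rt)) = 2070/(1 + 21.747×e^(−0.37×7.1)).
e^(−2.627) = 0.072295; denominator = 1 + 21.747×0.072295 = 2.5722.
N = 2070/2.5722 = 804.753.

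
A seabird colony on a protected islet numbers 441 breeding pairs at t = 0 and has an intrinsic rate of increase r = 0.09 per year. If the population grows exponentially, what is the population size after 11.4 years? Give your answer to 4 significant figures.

1230 breeding pairs

N(t) = N₀·e^(rt) = 441 × e^(0.09×11.4) = 441 × e^1.026.
e^1.026 ≈ 2.7899, so N ≈ 441 × 2.7899 = 1230.34.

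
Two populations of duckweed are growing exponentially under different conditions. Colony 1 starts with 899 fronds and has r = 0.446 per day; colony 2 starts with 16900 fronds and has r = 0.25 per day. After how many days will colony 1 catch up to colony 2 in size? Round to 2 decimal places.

Set 899·e^(0.446t) = 16900·e^(0.25t).
e^((0.446 − 0.25)t) = 16900/899 → e^(0.196·t) = 18.799.
0.196·t = ln(18.799) = 2.9338, so t = 2.9338/0.196 = 14.968.

14.97 days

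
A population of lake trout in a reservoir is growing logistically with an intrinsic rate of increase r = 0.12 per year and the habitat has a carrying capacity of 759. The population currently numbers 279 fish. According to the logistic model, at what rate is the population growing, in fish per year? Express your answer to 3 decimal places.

21.173 fish per year

dN/dt = rN(1 − N/K) = 0.12 × 279 × (1 − 279/759).
1 − 279/759 = 0.63241; dN/dt = 0.12 × 279 × 0.63241 = 21.173.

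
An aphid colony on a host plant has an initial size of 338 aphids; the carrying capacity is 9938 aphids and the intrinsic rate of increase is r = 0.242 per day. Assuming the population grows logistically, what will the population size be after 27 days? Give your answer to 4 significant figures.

A = (K − N₀)/N₀ = (9938 − 338)/338 = 28.402.
N(t) = K/(1 + A·e^(−rt)) = 9938/(1 + 28.402×e^(−0.242×27)).
e^(−6.534) = 0.0014532; denominator = 1 + 28.402×0.0014532 = 1.0413.
N = 9938/1.0413 = 9544.08.

9544 aphids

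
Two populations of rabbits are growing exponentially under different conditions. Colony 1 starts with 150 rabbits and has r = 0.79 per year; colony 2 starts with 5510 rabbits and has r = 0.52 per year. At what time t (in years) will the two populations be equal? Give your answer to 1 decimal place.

Set 150·e^(0.79t) = 5510·e^(0.52t).
e^((0.79 − 0.52)t) = 5510/150 → e^(0.27·t) = 36.733.
0.27·t = ln(36.733) = 3.6037, so t = 3.6037/0.27 = 13.347.

13.3 years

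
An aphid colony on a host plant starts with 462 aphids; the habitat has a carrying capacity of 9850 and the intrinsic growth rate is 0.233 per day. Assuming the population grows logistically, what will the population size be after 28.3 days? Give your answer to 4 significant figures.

9583 aphids

A = (K − N₀)/N₀ = (9850 − 462)/462 = 20.32.
N(t) = K/(1 + A·e^(−rt)) = 9850/(1 + 20.32×e^(−0.233×28.3)).
e^(−6.594) = 0.0013687; denominator = 1 + 20.32×0.0013687 = 1.0278.
N = 9850/1.0278 = 9583.46.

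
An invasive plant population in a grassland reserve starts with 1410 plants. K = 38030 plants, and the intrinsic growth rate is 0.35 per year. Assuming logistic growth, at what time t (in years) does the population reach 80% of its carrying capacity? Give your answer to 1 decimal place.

A = (K − N₀)/N₀ = (38030 − 1410)/1410 = 25.972.
Solve 38030/(1 + 25.972·e^(−0.35t)) = 30424: 1 + 25.972·e^(−0.35t) = 1.25, so e^(−0.35t) = 0.00962589.
−0.35·t = ln(0.00962589) = -4.6433, so t = 4.6433/0.35 = 13.267.

13.3 years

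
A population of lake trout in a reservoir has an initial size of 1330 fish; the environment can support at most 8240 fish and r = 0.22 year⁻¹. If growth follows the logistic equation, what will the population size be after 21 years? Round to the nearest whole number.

A = (K − N₀)/N₀ = (8240 − 1330)/1330 = 5.1955.
N(t) = K/(1 + A·e^(−rt)) = 8240/(1 + 5.1955×e^(−0.22×21)).
e^(−4.62) = 0.0098528; denominator = 1 + 5.1955×0.0098528 = 1.0512.
N = 8240/1.0512 = 7838.73.

7839 fish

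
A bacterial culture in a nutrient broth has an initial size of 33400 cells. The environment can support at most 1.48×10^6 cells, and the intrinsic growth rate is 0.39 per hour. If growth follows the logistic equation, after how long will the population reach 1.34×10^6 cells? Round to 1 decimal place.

A = (K − N₀)/N₀ = (1.48×10^6 − 33400)/33400 = 43.311.
Solve 1.48×10^6/(1 + 43.311·e^(−0.39t)) = 1.34×10^6: 1 + 43.311·e^(−0.39t) = 1.1045, so e^(−0.39t) = 0.00241224.
−0.39·t = ln(0.00241224) = -6.0272, so t = 6.0272/0.39 = 15.454.

15.5 hours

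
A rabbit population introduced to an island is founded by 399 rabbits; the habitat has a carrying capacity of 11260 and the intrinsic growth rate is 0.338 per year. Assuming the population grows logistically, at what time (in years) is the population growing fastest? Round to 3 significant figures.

9.78 years

Logistic growth is fastest at N = K/2 = 5630.
A = (K − N₀)/N₀ = 27.221. Set K/(1 + A·e^(−rt)) = K/2 → A·e^(−rt) = 1.
e^(−0.338t) = 1/27.221 = 0.0367369, so t = ln(27.221)/0.338 = 3.304/0.338 = 9.7751.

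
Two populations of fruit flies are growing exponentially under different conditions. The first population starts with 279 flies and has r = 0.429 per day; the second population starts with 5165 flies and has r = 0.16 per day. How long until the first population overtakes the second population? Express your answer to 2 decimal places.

Set 279·e^(0.429t) = 5165·e^(0.16t).
e^((0.429 − 0.16)t) = 5165/279 → e^(0.269·t) = 18.513.
0.269·t = ln(18.513) = 2.9184, so t = 2.9184/0.269 = 10.849.

10.85 days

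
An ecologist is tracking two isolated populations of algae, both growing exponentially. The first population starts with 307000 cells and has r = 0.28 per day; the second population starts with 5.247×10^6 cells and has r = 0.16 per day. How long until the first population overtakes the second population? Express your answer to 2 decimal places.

23.65 days

Set 307000·e^(0.28t) = 5.247×10^6·e^(0.16t).
e^((0.28 − 0.16)t) = 5.247×10^6/307000 → e^(0.12·t) = 17.091.
0.12·t = ln(17.091) = 2.8386, so t = 2.8386/0.12 = 23.655.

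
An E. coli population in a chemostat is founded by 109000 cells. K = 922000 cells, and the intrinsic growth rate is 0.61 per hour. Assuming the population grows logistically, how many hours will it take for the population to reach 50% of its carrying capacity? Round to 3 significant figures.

A = (K − N₀)/N₀ = (922000 − 109000)/109000 = 7.4587.
Solve 922000/(1 + 7.4587·e^(−0.61t)) = 461000: 1 + 7.4587·e^(−0.61t) = 2, so e^(−0.61t) = 0.134071.
−0.61·t = ln(0.134071) = -2.0094, so t = 2.0094/0.61 = 3.2941.

3.29 hours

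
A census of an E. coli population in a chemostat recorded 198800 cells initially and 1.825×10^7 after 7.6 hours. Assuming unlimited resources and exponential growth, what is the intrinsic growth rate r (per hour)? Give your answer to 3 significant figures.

From N(t) = N₀·e^(rt): e^(r·7.6) = 1.825×10^7/198800 = 91.801.
r·7.6 = ln(91.801) = 4.5196, so r = 4.5196/7.6 = 0.59469.

0.595 per hour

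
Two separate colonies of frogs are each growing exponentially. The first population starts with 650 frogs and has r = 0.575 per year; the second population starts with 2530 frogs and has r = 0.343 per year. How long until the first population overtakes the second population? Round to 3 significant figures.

5.86 years

Set 650·e^(0.575t) = 2530·e^(0.343t).
e^((0.575 − 0.343)t) = 2530/650 → e^(0.232·t) = 3.8923.
0.232·t = ln(3.8923) = 1.359, so t = 1.359/0.232 = 5.8578.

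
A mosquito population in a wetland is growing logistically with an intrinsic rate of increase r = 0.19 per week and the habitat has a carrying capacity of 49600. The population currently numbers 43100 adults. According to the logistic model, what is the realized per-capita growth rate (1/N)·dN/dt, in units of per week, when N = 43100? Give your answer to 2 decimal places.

0.02 per week

(1/N)·dN/dt = r(1 − N/K) = 0.19 × (1 − 43100/49600).
= 0.19 × 0.13105 = 0.024899.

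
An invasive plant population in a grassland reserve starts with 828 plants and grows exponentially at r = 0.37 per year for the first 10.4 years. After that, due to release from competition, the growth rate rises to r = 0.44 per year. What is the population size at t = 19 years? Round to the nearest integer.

Phase 1: N(10.4) = 828·e^(0.37×10.4) = 828·e^3.848 = 38832.5.
Phase 2 runs for 19 − 10.4 = 8.6 years at r = 0.44.
N(19) = 38832.5·e^(0.44×8.6) = 38832.5·e^3.784 = 1.708307×10^6.

1708307 plants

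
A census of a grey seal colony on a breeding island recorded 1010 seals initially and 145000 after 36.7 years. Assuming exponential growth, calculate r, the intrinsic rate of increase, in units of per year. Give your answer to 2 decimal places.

From N(t) = N₀·e^(rt): e^(r·36.7) = 145000/1010 = 143.56.
r·36.7 = ln(143.56) = 4.9668, so r = 4.9668/36.7 = 0.13533.

0.14 per year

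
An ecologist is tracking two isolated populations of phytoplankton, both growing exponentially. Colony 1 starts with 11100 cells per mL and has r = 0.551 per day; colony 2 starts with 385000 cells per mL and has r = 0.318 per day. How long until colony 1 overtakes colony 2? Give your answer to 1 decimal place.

15.2 days

Set 11100·e^(0.551t) = 385000·e^(0.318t).
e^((0.551 − 0.318)t) = 385000/11100 → e^(0.233·t) = 34.685.
0.233·t = ln(34.685) = 3.5463, so t = 3.5463/0.233 = 15.22.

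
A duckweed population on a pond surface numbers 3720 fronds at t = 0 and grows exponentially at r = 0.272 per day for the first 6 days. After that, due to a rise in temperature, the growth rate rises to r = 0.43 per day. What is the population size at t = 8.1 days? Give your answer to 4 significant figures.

46930 fronds

Phase 1: N(6) = 3720·e^(0.272×6) = 3720·e^1.632 = 19024.4.
Phase 2 runs for 8.1 − 6 = 2.1 days at r = 0.43.
N(8.1) = 19024.4·e^(0.43×2.1) = 19024.4·e^0.903 = 46933.1.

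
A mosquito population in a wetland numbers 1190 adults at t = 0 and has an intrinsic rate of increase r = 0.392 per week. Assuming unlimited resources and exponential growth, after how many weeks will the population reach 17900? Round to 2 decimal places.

6.92 weeks

Set N₀·e^(rt) = 17900: e^(0.392·t) = 17900/1190 = 15.042.
0.392·t = ln(15.042) = 2.7108, so t = 2.7108/0.392 = 6.9154.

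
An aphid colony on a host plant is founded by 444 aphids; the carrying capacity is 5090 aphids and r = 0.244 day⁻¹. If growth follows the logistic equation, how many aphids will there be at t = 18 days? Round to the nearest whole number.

A = (K − N₀)/N₀ = (5090 − 444)/444 = 10.464.
N(t) = K/(1 + A·e^(−rt)) = 5090/(1 + 10.464×e^(−0.244×18)).
e^(−4.392) = 0.012376; denominator = 1 + 10.464×0.012376 = 1.1295.
N = 5090/1.1295 = 4506.41.

4506 aphids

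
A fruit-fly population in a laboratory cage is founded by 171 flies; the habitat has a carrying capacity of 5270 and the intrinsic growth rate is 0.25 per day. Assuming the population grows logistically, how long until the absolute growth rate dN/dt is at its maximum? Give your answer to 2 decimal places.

Logistic growth is fastest at N = K/2 = 2635.
A = (K − N₀)/N₀ = 29.819. Set K/(1 + A·e^(−rt)) = K/2 → A·e^(−rt) = 1.
e^(−0.25t) = 1/29.819 = 0.033536, so t = ln(29.819)/0.25 = 3.3951/0.25 = 13.581.

13.58 days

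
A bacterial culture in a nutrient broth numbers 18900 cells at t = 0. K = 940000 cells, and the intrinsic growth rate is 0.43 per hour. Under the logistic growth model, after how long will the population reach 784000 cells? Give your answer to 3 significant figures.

12.8 hours

A = (K − N₀)/N₀ = (940000 − 18900)/18900 = 48.735.
Solve 940000/(1 + 48.735·e^(−0.43t)) = 784000: 1 + 48.735·e^(−0.43t) = 1.199, so e^(−0.43t) = 0.00408285.
−0.43·t = ln(0.00408285) = -5.501, so t = 5.501/0.43 = 12.793.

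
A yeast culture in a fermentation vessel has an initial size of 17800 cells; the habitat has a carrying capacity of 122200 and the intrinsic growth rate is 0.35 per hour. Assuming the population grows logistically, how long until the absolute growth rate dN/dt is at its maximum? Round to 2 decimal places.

5.05 hours

Logistic growth is fastest at N = K/2 = 61100.
A = (K − N₀)/N₀ = 5.8652. Set K/(1 + A·e^(−rt)) = K/2 → A·e^(−rt) = 1.
e^(−0.35t) = 1/5.8652 = 0.170498, so t = ln(5.8652)/0.35 = 1.769/0.35 = 5.0544.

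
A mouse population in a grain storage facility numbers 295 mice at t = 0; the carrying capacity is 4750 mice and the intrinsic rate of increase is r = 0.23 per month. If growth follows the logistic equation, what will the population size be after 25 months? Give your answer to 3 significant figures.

4530 mice

A = (K − N₀)/N₀ = (4750 − 295)/295 = 15.102.
N(t) = K/(1 + A·e^(−rt)) = 4750/(1 + 15.102×e^(−0.23×25)).
e^(−5.75) = 0.0031828; denominator = 1 + 15.102×0.0031828 = 1.0481.
N = 4750/1.0481 = 4532.16.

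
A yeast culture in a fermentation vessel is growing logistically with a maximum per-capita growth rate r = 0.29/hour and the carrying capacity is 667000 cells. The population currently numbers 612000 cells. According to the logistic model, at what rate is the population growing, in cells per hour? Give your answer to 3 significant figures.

dN/dt = rN(1 − N/K) = 0.29 × 612000 × (1 − 612000/667000).
1 − 612000/667000 = 0.082459; dN/dt = 0.29 × 612000 × 0.082459 = 14635.

14600 cells per hour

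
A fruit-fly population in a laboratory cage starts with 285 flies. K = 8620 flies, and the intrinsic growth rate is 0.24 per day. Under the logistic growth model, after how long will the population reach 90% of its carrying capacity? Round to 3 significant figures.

A = (K − N₀)/N₀ = (8620 − 285)/285 = 29.246.
Solve 8620/(1 + 29.246·e^(−0.24t)) = 7758: 1 + 29.246·e^(−0.24t) = 1.1111, so e^(−0.24t) = 0.00379924.
−0.24·t = ln(0.00379924) = -5.573, so t = 5.573/0.24 = 23.221.

23.2 days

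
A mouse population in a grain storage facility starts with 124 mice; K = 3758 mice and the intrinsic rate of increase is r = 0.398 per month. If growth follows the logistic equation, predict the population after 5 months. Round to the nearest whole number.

A = (K − N₀)/N₀ = (3758 − 124)/124 = 29.306.
N(t) = K/(1 + A·e^(−rt)) = 3758/(1 + 29.306×e^(−0.398×5)).
e^(−1.99) = 0.1367; denominator = 1 + 29.306×0.1367 = 5.0061.
N = 3758/5.0061 = 750.69.

751 mice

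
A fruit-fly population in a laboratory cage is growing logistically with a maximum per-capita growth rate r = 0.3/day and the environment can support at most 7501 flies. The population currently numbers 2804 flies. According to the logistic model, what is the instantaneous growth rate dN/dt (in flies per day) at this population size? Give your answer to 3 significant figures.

527 flies per day

dN/dt = rN(1 − N/K) = 0.3 × 2804 × (1 − 2804/7501).
1 − 2804/7501 = 0.62618; dN/dt = 0.3 × 2804 × 0.62618 = 526.75.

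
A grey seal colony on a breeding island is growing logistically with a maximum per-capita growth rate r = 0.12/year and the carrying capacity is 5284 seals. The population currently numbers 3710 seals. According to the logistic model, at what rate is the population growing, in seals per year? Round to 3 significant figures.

dN/dt = rN(1 − N/K) = 0.12 × 3710 × (1 − 3710/5284).
1 − 3710/5284 = 0.29788; dN/dt = 0.12 × 3710 × 0.29788 = 132.62.

133 seals per year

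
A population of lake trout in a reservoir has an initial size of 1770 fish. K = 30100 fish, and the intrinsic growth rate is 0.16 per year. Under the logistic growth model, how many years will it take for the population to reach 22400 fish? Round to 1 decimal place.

24.0 years

A = (K − N₀)/N₀ = (30100 − 1770)/1770 = 16.006.
Solve 30100/(1 + 16.006·e^(−0.16t)) = 22400: 1 + 16.006·e^(−0.16t) = 1.3438, so e^(−0.16t) = 0.0214768.
−0.16·t = ln(0.0214768) = -3.8408, so t = 3.8408/0.16 = 24.005.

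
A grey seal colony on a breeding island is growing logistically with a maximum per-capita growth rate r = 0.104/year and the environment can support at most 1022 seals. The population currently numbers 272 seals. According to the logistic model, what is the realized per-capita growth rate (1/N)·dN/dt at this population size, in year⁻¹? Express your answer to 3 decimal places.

(1/N)·dN/dt = r(1 − N/K) = 0.104 × (1 − 272/1022).
= 0.104 × 0.73386 = 0.076321.

0.076 per year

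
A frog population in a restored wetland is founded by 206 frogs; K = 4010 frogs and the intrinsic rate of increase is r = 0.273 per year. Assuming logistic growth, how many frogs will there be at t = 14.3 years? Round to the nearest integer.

2922 frogs

A = (K − N₀)/N₀ = (4010 − 206)/206 = 18.466.
N(t) = K/(1 + A·e^(−rt)) = 4010/(1 + 18.466×e^(−0.273×14.3)).
e^(−3.904) = 0.020163; denominator = 1 + 18.466×0.020163 = 1.3723.
N = 4010/1.3723 = 2922.03.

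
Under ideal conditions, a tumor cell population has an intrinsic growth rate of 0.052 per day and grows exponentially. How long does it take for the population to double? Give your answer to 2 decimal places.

13.33 days

Doubling time t_d = ln(2)/r = 0.6931/0.052 = 13.33.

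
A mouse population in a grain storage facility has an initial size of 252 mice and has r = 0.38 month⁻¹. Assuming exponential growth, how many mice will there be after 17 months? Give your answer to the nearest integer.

N(t) = N₀·e^(rt) = 252 × e^(0.38×17) = 252 × e^6.46.
e^6.46 ≈ 639.06, so N ≈ 252 × 639.06 = 161043.

161043 mice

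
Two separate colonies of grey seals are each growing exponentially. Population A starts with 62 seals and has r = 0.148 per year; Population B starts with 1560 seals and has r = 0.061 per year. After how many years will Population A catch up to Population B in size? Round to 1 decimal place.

37.1 years

Set 62·e^(0.148t) = 1560·e^(0.061t).
e^((0.148 − 0.061)t) = 1560/62 → e^(0.087·t) = 25.161.
0.087·t = ln(25.161) = 3.2253, so t = 3.2253/0.087 = 37.072.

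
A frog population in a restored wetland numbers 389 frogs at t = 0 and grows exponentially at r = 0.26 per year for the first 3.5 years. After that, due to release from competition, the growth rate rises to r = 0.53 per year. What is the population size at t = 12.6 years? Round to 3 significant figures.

120000 frogs

Phase 1: N(3.5) = 389·e^(0.26×3.5) = 389·e^0.91 = 966.401.
Phase 2 runs for 12.6 − 3.5 = 9.1 years at r = 0.53.
N(12.6) = 966.401·e^(0.53×9.1) = 966.401·e^4.823 = 120160.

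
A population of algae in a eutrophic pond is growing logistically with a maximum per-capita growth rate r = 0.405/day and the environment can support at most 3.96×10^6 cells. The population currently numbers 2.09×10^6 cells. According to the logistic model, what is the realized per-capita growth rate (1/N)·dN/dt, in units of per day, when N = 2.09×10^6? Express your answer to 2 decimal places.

0.19 per day

(1/N)·dN/dt = r(1 − N/K) = 0.405 × (1 − 2.09×10^6/3.96×10^6).
= 0.405 × 0.47222 = 0.19125.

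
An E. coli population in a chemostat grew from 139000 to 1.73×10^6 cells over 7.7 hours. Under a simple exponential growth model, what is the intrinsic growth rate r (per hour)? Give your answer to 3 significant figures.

From N(t) = N₀·e^(rt): e^(r·7.7) = 1.73×10^6/139000 = 12.446.
r·7.7 = ln(12.446) = 2.5214, so r = 2.5214/7.7 = 0.32745.

0.327 per hour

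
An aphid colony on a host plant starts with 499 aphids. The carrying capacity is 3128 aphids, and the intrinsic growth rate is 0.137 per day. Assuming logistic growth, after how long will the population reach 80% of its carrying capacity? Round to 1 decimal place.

22.2 days

A = (K − N₀)/N₀ = (3128 − 499)/499 = 5.2685.
Solve 3128/(1 + 5.2685·e^(−0.137t)) = 2502.4: 1 + 5.2685·e^(−0.137t) = 1.25, so e^(−0.137t) = 0.0474515.
−0.137·t = ln(0.0474515) = -3.048, so t = 3.048/0.137 = 22.249.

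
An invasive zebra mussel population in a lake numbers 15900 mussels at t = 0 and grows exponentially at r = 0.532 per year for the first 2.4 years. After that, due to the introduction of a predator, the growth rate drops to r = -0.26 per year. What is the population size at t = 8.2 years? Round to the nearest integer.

12618 mussels

Phase 1: N(2.4) = 15900·e^(0.532×2.4) = 15900·e^1.277 = 57003.9.
Phase 2 runs for 8.2 − 2.4 = 5.8 years at r = -0.26.
N(8.2) = 57003.9·e^(-0.26×5.8) = 57003.9·e^-1.508 = 12617.9.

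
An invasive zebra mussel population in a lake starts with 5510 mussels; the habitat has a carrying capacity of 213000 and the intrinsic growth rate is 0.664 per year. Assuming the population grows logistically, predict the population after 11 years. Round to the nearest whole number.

A = (K − N₀)/N₀ = (213000 − 5510)/5510 = 37.657.
N(t) = K/(1 + A·e^(−rt)) = 213000/(1 + 37.657×e^(−0.664×11)).
e^(−7.304) = 0.00067284; denominator = 1 + 37.657×0.00067284 = 1.0253.
N = 213000/1.0253 = 207737.

207737 mussels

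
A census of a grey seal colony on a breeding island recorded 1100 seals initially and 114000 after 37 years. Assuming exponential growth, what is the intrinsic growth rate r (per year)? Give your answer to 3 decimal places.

0.125 per year

From N(t) = N₀·e^(rt): e^(r·37) = 114000/1100 = 103.64.
r·37 = ln(103.64) = 4.6409, so r = 4.6409/37 = 0.12543.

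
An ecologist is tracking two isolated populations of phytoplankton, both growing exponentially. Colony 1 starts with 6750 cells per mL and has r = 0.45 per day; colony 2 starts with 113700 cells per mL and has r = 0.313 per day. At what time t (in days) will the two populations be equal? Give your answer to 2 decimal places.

Set 6750·e^(0.45t) = 113700·e^(0.313t).
e^((0.45 − 0.313)t) = 113700/6750 → e^(0.137·t) = 16.844.
0.137·t = ln(16.844) = 2.824, so t = 2.824/0.137 = 20.613.

20.61 days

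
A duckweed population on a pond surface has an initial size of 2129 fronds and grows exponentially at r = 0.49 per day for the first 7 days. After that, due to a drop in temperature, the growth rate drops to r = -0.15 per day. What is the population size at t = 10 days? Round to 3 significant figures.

41900 fronds

Phase 1: N(7) = 2129·e^(0.49×7) = 2129·e^3.43 = 65736.4.
Phase 2 runs for 10 − 7 = 3 days at r = -0.15.
N(10) = 65736.4·e^(-0.15×3) = 65736.4·e^-0.45 = 41915.4.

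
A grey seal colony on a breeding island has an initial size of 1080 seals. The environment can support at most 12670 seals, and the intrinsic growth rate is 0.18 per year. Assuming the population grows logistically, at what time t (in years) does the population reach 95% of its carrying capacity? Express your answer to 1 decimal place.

A = (K − N₀)/N₀ = (12670 − 1080)/1080 = 10.731.
Solve 12670/(1 + 10.731·e^(−0.18t)) = 12036.5: 1 + 10.731·e^(−0.18t) = 1.0526, so e^(−0.18t) = 0.00490441.
−0.18·t = ln(0.00490441) = -5.3176, so t = 5.3176/0.18 = 29.542.

29.5 years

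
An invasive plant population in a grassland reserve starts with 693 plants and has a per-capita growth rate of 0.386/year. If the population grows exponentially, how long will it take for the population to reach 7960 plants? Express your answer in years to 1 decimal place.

Set N₀·e^(rt) = 7960: e^(0.386·t) = 7960/693 = 11.486.
0.386·t = ln(11.486) = 2.4412, so t = 2.4412/0.386 = 6.3242.

6.3 years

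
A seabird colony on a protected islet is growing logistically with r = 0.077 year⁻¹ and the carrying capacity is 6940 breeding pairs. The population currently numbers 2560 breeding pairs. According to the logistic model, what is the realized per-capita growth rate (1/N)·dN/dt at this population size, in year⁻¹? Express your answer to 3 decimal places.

(1/N)·dN/dt = r(1 − N/K) = 0.077 × (1 − 2560/6940).
= 0.077 × 0.63112 = 0.048597.

0.049 per year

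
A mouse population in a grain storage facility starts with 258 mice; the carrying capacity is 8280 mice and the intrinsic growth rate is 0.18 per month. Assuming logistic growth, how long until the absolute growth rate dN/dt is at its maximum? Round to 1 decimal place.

19.1 months

Logistic growth is fastest at N = K/2 = 4140.
A = (K − N₀)/N₀ = 31.093. Set K/(1 + A·e^(−rt)) = K/2 → A·e^(−rt) = 1.
e^(−0.18t) = 1/31.093 = 0.0321616, so t = ln(31.093)/0.18 = 3.437/0.18 = 19.094.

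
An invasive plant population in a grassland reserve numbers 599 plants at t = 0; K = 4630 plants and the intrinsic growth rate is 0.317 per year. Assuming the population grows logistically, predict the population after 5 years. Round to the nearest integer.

1946 plants

A = (K − N₀)/N₀ = (4630 − 599)/599 = 6.7295.
N(t) = K/(1 + A·e^(−rt)) = 4630/(1 + 6.7295×e^(−0.317×5)).
e^(−1.585) = 0.20495; denominator = 1 + 6.7295×0.20495 = 2.3792.
N = 4630/2.3792 = 1946.03.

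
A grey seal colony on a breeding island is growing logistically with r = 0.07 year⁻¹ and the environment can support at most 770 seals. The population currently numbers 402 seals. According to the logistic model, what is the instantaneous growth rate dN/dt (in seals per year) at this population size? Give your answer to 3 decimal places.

13.449 seals per year

dN/dt = rN(1 − N/K) = 0.07 × 402 × (1 − 402/770).
1 − 402/770 = 0.47792; dN/dt = 0.07 × 402 × 0.47792 = 13.449.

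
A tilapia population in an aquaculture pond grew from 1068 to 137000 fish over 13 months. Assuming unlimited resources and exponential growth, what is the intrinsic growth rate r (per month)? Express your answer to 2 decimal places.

0.37 per month

From N(t) = N₀·e^(rt): e^(r·13) = 137000/1068 = 128.28.
r·13 = ln(128.28) = 4.8542, so r = 4.8542/13 = 0.3734.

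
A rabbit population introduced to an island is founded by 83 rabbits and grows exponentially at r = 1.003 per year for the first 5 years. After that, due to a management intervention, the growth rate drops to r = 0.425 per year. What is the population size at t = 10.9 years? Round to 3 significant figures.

153000 rabbits

Phase 1: N(5) = 83·e^(1.003×5) = 83·e^5.015 = 12504.5.
Phase 2 runs for 10.9 − 5 = 5.9 years at r = 0.425.
N(10.9) = 12504.5·e^(0.425×5.9) = 12504.5·e^2.508 = 153482.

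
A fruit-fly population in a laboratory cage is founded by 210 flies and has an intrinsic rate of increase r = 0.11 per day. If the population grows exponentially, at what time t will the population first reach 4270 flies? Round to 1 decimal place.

27.4 days

Set N₀·e^(rt) = 4270: e^(0.11·t) = 4270/210 = 20.333.
0.11·t = ln(20.333) = 3.0123, so t = 3.0123/0.11 = 27.384.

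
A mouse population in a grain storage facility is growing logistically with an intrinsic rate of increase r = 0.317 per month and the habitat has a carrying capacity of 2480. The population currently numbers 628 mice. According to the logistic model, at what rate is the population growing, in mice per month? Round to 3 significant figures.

dN/dt = rN(1 − N/K) = 0.317 × 628 × (1 − 628/2480).
1 − 628/2480 = 0.74677; dN/dt = 0.317 × 628 × 0.74677 = 148.66.

149 mice per month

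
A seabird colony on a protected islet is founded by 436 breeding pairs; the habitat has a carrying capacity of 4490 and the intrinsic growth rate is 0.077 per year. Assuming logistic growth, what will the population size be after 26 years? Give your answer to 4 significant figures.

A = (K − N₀)/N₀ = (4490 − 436)/436 = 9.2982.
N(t) = K/(1 + A·e^(−rt)) = 4490/(1 + 9.2982×e^(−0.077×26)).
e^(−2.002) = 0.13506; denominator = 1 + 9.2982×0.13506 = 2.2559.
N = 4490/2.2559 = 1990.38.

1990 breeding pairs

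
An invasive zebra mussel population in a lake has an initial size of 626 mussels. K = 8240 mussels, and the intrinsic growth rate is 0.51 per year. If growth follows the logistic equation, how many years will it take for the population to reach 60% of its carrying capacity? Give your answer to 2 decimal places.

5.69 years

A = (K − N₀)/N₀ = (8240 − 626)/626 = 12.163.
Solve 8240/(1 + 12.163·e^(−0.51t)) = 4944: 1 + 12.163·e^(−0.51t) = 1.6667, so e^(−0.51t) = 0.0548113.
−0.51·t = ln(0.0548113) = -2.9039, so t = 2.9039/0.51 = 5.6938.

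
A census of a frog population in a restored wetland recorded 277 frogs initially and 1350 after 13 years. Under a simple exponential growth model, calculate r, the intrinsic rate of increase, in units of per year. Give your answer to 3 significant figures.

From N(t) = N₀·e^(rt): e^(r·13) = 1350/277 = 4.8736.
r·13 = ln(4.8736) = 1.5838, so r = 1.5838/13 = 0.12183.

0.122 per year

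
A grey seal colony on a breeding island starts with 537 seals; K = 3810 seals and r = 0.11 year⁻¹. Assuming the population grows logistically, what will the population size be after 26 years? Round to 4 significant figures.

A = (K − N₀)/N₀ = (3810 − 537)/537 = 6.095.
N(t) = K/(1 + A·e^(−rt)) = 3810/(1 + 6.095×e^(−0.11×26)).
e^(−2.86) = 0.057269; denominator = 1 + 6.095×0.057269 = 1.3491.
N = 3810/1.3491 = 2824.21.

2824 seals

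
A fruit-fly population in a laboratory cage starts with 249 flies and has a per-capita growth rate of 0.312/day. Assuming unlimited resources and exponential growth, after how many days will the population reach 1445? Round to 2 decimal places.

5.64 days

Set N₀·e^(rt) = 1445: e^(0.312·t) = 1445/249 = 5.8032.
0.312·t = ln(5.8032) = 1.7584, so t = 1.7584/0.312 = 5.6359.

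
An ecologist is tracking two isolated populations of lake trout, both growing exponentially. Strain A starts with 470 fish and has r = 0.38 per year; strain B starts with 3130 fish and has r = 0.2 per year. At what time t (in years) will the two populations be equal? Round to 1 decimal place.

Set 470·e^(0.38t) = 3130·e^(0.2t).
e^((0.38 − 0.2)t) = 3130/470 → e^(0.18·t) = 6.6596.
0.18·t = ln(6.6596) = 1.8961, so t = 1.8961/0.18 = 10.534.

10.5 years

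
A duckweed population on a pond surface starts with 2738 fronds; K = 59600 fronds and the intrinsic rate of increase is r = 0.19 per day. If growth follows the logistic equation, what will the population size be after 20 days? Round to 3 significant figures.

40700 fronds

A = (K − N₀)/N₀ = (59600 − 2738)/2738 = 20.768.
N(t) = K/(1 + A·e^(−rt)) = 59600/(1 + 20.768×e^(−0.19×20)).
e^(−3.8) = 0.022371; denominator = 1 + 20.768×0.022371 = 1.4646.
N = 59600/1.4646 = 40694.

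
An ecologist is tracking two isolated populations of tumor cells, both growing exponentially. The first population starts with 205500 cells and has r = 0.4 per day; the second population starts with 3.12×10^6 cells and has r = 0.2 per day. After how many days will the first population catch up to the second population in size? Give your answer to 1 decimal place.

13.6 days

Set 205500·e^(0.4t) = 3.12×10^6·e^(0.2t).
e^((0.4 − 0.2)t) = 3.12×10^6/205500 → e^(0.2·t) = 15.182.
0.2·t = ln(15.182) = 2.7201, so t = 2.7201/0.2 = 13.601.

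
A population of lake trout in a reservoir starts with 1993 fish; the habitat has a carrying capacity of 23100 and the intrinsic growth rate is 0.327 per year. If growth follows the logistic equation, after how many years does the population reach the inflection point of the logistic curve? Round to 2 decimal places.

Logistic growth is fastest at N = K/2 = 11550.
A = (K − N₀)/N₀ = 10.591. Set K/(1 + A·e^(−rt)) = K/2 → A·e^(−rt) = 1.
e^(−0.327t) = 1/10.591 = 0.0944237, so t = ln(10.591)/0.327 = 2.36/0.327 = 7.217.

7.22 years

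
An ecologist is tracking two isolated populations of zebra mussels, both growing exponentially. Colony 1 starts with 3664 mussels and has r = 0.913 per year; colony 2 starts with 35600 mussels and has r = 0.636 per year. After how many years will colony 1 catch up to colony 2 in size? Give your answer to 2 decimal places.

8.21 years

Set 3664·e^(0.913t) = 35600·e^(0.636t).
e^((0.913 − 0.636)t) = 35600/3664 → e^(0.277·t) = 9.7162.
0.277·t = ln(9.7162) = 2.2738, so t = 2.2738/0.277 = 8.2086.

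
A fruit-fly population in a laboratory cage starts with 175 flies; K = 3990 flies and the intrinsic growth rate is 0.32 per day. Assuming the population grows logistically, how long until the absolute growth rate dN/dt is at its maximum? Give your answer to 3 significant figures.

Logistic growth is fastest at N = K/2 = 1995.
A = (K − N₀)/N₀ = 21.8. Set K/(1 + A·e^(−rt)) = K/2 → A·e^(−rt) = 1.
e^(−0.32t) = 1/21.8 = 0.0458716, so t = ln(21.8)/0.32 = 3.0819/0.32 = 9.631.

9.63 days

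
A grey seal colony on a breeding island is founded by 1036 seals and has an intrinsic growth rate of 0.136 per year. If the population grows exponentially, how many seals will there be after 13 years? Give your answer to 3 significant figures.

N(t) = N₀·e^(rt) = 1036 × e^(0.136×13) = 1036 × e^1.768.
e^1.768 ≈ 5.8591, so N ≈ 1036 × 5.8591 = 6070.05.

6070 seals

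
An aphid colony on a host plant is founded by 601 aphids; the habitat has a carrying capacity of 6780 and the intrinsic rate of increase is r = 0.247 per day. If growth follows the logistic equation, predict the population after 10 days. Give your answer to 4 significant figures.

3626 aphids

A = (K − N₀)/N₀ = (6780 − 601)/601 = 10.281.
N(t) = K/(1 + A·e^(−rt)) = 6780/(1 + 10.281×e^(−0.247×10)).
e^(−2.47) = 0.084585; denominator = 1 + 10.281×0.084585 = 1.8696.
N = 6780/1.8696 = 3626.38.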